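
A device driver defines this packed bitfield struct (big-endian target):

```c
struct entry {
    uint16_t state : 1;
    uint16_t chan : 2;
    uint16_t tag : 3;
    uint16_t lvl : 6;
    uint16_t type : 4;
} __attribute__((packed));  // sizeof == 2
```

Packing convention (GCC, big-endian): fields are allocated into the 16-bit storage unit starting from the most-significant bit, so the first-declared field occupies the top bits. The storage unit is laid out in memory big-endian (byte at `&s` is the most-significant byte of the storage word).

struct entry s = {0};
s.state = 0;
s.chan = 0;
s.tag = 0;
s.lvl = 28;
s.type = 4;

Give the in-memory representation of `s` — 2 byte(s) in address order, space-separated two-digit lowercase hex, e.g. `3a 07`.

01 c4

state:1 = 0 → 0x0 << 15 → word 0x0000
chan:2 = 0 → 0x0 << 13 → word 0x0000
tag:3 = 0 → 0x0 << 10 → word 0x0000
lvl:6 = 28 → 0x1c << 4 → word 0x01c0
type:4 = 4 → 0x4 << 0 → word 0x01c4
word = 0x01c4 → big-endian bytes:
  [0]=0x01  [1]=0xc4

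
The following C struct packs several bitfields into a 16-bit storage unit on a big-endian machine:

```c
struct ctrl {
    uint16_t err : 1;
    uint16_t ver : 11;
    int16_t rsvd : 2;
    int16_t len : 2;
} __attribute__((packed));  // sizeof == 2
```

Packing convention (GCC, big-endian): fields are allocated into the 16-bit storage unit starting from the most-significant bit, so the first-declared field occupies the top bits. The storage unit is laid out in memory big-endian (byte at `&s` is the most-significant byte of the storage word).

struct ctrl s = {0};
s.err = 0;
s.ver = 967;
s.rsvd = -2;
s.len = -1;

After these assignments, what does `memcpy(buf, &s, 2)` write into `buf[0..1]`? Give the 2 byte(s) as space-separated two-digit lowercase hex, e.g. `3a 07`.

3c 7b

err (1b) val=0 bits=0x0 at bit 15: 0x0000
ver (11b) val=967 bits=0x3c7 at bit 4: 0x3c70
rsvd (2b) val=-2 bits=0x2 at bit 2: 0x3c78
len (2b) val=-1 bits=0x3 at bit 0: 0x3c7b
word = 0x3c7b → big-endian bytes:
  [0]=0x3c  [1]=0x7b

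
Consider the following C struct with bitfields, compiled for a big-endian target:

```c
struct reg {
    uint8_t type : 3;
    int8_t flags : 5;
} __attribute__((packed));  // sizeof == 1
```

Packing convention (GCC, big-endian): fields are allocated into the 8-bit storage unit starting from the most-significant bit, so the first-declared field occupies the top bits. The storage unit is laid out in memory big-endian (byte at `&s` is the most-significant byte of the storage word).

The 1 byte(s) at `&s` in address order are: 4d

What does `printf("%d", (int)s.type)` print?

[0]=0x4d (big-endian) → word 0x4d
type [5+:3] = (word>>5) & 0x7 = 2  ←
flags [0+:5] = (word>>0) & 0x1f = 13

2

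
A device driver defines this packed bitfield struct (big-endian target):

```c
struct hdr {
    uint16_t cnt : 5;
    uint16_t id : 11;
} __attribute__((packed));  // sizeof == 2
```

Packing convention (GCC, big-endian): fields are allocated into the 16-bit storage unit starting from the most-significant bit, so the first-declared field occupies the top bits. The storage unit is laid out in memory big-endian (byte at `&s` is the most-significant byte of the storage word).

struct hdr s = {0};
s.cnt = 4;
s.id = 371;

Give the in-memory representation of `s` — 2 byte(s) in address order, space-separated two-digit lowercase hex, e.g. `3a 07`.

[11+:5] cnt=4 & 0x1f = 0x4; word=0x2000
[0+:11] id=371 & 0x7ff = 0x173; word=0x2173
word = 0x2173 → big-endian bytes:
  [0]=0x21  [1]=0x73

21 73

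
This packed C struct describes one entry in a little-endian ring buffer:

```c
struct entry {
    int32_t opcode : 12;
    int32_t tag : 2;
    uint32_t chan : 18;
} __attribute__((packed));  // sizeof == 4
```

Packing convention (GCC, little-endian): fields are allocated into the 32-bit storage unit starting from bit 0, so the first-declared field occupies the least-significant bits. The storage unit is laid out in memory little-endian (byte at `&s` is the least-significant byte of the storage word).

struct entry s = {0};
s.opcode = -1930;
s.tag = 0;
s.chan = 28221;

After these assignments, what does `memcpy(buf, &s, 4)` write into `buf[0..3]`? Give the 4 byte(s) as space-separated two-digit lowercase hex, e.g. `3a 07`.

opcode (12b) val=-1930 bits=0x876 at bit 0: 0x00000876
tag (2b) val=0 bits=0x0 at bit 12: 0x00000876
chan (18b) val=28221 bits=0x6e3d at bit 14: 0x1b8f4876
word = 0x1b8f4876 → little-endian bytes:
  [0]=0x76  [1]=0x48  [2]=0x8f  [3]=0x1b

76 48 8f 1b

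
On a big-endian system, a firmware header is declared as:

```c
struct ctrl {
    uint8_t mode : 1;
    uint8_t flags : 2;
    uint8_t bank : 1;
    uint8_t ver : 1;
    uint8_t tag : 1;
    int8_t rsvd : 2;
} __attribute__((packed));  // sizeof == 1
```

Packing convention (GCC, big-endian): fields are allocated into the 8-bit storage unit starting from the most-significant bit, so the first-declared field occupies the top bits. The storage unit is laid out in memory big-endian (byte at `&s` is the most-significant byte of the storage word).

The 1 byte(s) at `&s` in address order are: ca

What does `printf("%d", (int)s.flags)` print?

[0]=0xca (big-endian) → word 0xca
mode:1 @ bit 7 → (0xca>>7)&0x1 = 0x1
flags:2 @ bit 5 → (0xca>>5)&0x3 = 0x2  ←
bank:1 @ bit 4 → (0xca>>4)&0x1 = 0x0
ver:1 @ bit 3 → (0xca>>3)&0x1 = 0x1
tag:1 @ bit 2 → (0xca>>2)&0x1 = 0x0
rsvd:2 @ bit 0 → (0xca>>0)&0x3 = 0x2

2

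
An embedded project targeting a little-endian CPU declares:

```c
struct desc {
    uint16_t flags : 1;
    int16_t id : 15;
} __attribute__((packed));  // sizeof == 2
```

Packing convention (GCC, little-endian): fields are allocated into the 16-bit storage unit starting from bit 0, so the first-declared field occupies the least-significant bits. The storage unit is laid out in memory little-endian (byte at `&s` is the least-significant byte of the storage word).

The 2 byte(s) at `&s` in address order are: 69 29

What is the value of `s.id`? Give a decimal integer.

5300

[0]=0x69 [1]=0x29 (little-endian) → word 0x2969
flags:1 @ bit 0 → (0x2969>>0)&0x1 = 0x1
id:15 @ bit 1 → (0x2969>>1)&0x7fff = 0x14b4  ←
id signed 15b, MSB=0: value = 5300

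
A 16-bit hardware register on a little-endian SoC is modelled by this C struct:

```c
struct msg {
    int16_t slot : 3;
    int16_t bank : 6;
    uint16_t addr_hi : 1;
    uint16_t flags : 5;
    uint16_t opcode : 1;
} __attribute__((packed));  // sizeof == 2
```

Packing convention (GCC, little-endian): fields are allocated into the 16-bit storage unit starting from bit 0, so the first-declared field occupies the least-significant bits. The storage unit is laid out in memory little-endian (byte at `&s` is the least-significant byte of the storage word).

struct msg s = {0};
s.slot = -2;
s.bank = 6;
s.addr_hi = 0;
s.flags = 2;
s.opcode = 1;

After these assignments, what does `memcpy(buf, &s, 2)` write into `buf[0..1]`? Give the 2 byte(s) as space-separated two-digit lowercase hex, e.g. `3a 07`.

slot:3 = -2 → 0x6 << 0 → word 0x0006
bank:6 = 6 → 0x6 << 3 → word 0x0036
addr_hi:1 = 0 → 0x0 << 9 → word 0x0036
flags:5 = 2 → 0x2 << 10 → word 0x0836
opcode:1 = 1 → 0x1 << 15 → word 0x8836
word = 0x8836 → little-endian bytes:
  [0]=0x36  [1]=0x88

36 88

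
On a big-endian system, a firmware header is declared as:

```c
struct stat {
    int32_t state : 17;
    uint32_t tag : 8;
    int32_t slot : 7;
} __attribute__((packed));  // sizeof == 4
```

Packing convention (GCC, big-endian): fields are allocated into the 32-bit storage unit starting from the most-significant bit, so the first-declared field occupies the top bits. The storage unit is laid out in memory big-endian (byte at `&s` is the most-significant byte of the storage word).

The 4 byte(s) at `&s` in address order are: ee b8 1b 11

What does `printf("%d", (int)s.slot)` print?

17

[0]=0xee [1]=0xb8 [2]=0x1b [3]=0x11 (big-endian) → word 0xeeb81b11
state:17 @ bit 15 → (0xeeb81b11>>15)&0x1ffff = 0x1dd70
tag:8 @ bit 7 → (0xeeb81b11>>7)&0xff = 0x36
slot:7 @ bit 0 → (0xeeb81b11>>0)&0x7f = 0x11  ←
slot signed 7b, MSB=0: value = 17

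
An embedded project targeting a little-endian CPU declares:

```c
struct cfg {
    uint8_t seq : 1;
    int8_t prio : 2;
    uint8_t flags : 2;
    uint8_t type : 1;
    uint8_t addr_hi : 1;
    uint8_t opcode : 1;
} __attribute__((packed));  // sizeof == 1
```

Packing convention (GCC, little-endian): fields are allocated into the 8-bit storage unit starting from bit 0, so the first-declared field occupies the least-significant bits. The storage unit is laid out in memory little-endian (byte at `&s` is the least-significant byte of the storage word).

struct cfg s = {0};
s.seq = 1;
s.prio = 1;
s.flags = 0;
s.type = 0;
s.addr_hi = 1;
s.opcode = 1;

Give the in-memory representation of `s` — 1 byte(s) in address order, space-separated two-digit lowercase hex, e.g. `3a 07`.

seq (1b) val=1 bits=0x1 at bit 0: 0x01
prio (2b) val=1 bits=0x1 at bit 1: 0x03
flags (2b) val=0 bits=0x0 at bit 3: 0x03
type (1b) val=0 bits=0x0 at bit 5: 0x03
addr_hi (1b) val=1 bits=0x1 at bit 6: 0x43
opcode (1b) val=1 bits=0x1 at bit 7: 0xc3
word = 0xc3 → little-endian bytes:
  [0]=0xc3

c3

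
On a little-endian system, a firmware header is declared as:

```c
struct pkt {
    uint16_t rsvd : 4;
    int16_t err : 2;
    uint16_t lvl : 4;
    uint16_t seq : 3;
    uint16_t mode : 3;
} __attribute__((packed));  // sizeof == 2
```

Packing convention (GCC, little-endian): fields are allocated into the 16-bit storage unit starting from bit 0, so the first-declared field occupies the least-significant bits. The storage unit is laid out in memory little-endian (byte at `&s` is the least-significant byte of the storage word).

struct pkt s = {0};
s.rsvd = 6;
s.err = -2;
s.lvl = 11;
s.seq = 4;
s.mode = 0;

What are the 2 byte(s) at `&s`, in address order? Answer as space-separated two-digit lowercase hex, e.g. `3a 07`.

rsvd:4 = 6 → 0x6 << 0 → word 0x0006
err:2 = -2 → 0x2 << 4 → word 0x0026
lvl:4 = 11 → 0xb << 6 → word 0x02e6
seq:3 = 4 → 0x4 << 10 → word 0x12e6
mode:3 = 0 → 0x0 << 13 → word 0x12e6
word = 0x12e6 → little-endian bytes:
  [0]=0xe6  [1]=0x12

e6 12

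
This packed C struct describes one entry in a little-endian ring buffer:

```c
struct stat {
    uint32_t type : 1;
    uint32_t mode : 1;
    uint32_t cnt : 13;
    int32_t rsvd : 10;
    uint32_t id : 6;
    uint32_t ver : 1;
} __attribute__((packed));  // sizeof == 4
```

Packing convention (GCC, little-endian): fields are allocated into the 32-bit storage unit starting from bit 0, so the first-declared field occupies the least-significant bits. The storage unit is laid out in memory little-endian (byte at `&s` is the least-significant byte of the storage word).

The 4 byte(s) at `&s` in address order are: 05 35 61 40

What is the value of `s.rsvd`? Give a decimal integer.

[0]=0x05 [1]=0x35 [2]=0x61 [3]=0x40 (little-endian) → word 0x40613505
type [0+:1] = (word>>0) & 0x1 = 1
mode [1+:1] = (word>>1) & 0x1 = 0
cnt [2+:13] = (word>>2) & 0x1fff = 3393
rsvd [15+:10] = (word>>15) & 0x3ff = 194  ←
id [25+:6] = (word>>25) & 0x3f = 32
ver [31+:1] = (word>>31) & 0x1 = 0
rsvd signed 10b, MSB=0: value = 194

194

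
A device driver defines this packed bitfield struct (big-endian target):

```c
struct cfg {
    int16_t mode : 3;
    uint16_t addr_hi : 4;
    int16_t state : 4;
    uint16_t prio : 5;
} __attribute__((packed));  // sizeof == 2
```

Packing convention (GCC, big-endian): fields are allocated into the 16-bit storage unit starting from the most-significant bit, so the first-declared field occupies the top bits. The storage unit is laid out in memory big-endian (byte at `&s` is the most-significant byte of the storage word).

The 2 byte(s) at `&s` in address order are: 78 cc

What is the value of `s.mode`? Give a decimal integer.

[0]=0x78 [1]=0xcc (big-endian) → word 0x78cc
mode:3 @ bit 13 → (0x78cc>>13)&0x7 = 0x3  ←
addr_hi:4 @ bit 9 → (0x78cc>>9)&0xf = 0xc
state:4 @ bit 5 → (0x78cc>>5)&0xf = 0x6
prio:5 @ bit 0 → (0x78cc>>0)&0x1f = 0xc
mode signed 3b, MSB=0: value = 3

3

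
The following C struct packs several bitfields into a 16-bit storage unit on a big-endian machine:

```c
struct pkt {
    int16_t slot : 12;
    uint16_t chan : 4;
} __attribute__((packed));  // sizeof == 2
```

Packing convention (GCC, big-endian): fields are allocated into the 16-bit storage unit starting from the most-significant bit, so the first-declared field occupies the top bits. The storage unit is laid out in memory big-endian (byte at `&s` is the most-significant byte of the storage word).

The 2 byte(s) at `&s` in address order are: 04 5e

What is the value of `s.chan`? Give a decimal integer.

[0]=0x04 [1]=0x5e (big-endian) → word 0x045e
slot [4+:12] = (word>>4) & 0xfff = 69
chan [0+:4] = (word>>0) & 0xf = 14  ←

14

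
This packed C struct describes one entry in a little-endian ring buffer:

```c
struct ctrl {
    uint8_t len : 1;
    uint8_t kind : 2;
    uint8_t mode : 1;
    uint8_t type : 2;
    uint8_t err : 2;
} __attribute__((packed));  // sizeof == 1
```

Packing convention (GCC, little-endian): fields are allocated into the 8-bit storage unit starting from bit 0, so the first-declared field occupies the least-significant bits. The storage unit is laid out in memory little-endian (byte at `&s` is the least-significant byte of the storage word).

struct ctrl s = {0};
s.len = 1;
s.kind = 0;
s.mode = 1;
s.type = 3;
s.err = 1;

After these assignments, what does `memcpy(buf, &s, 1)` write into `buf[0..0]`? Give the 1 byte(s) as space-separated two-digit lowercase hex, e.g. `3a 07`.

79

len:1 = 1 → 0x1 << 0 → word 0x01
kind:2 = 0 → 0x0 << 1 → word 0x01
mode:1 = 1 → 0x1 << 3 → word 0x09
type:2 = 3 → 0x3 << 4 → word 0x39
err:2 = 1 → 0x1 << 6 → word 0x79
word = 0x79 → little-endian bytes:
  [0]=0x79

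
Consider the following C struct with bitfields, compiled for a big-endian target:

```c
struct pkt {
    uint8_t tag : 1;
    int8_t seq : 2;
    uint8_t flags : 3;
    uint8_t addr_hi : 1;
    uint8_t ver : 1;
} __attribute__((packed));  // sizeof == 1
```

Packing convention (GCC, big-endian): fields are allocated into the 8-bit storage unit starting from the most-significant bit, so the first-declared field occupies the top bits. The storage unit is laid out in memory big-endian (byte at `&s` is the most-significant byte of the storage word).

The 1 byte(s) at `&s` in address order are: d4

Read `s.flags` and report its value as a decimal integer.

5

[0]=0xd4 (big-endian) → word 0xd4
tag [7+:1] = (word>>7) & 0x1 = 1
seq [5+:2] = (word>>5) & 0x3 = 2
flags [2+:3] = (word>>2) & 0x7 = 5  ←
addr_hi [1+:1] = (word>>1) & 0x1 = 0
ver [0+:1] = (word>>0) & 0x1 = 0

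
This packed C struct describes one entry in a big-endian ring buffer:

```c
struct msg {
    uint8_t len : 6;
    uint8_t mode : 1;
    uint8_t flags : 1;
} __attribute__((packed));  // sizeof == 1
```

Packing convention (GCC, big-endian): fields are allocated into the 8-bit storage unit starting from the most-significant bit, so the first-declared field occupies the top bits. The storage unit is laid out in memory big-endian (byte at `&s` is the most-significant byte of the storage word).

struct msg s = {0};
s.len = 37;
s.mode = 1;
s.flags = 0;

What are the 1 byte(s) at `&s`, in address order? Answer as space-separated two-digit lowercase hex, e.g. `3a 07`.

96

len (6b) val=37 bits=0x25 at bit 2: 0x94
mode (1b) val=1 bits=0x1 at bit 1: 0x96
flags (1b) val=0 bits=0x0 at bit 0: 0x96
word = 0x96 → big-endian bytes:
  [0]=0x96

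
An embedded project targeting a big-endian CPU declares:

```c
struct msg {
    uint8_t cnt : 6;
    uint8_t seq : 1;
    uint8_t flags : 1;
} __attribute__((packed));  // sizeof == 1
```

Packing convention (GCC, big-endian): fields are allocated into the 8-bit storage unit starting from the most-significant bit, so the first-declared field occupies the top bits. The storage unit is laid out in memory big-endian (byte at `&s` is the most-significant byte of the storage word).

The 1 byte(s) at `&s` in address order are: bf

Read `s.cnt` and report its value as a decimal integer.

47

[0]=0xbf (big-endian) → word 0xbf
cnt:6 @ bit 2 → (0xbf>>2)&0x3f = 0x2f  ←
seq:1 @ bit 1 → (0xbf>>1)&0x1 = 0x1
flags:1 @ bit 0 → (0xbf>>0)&0x1 = 0x1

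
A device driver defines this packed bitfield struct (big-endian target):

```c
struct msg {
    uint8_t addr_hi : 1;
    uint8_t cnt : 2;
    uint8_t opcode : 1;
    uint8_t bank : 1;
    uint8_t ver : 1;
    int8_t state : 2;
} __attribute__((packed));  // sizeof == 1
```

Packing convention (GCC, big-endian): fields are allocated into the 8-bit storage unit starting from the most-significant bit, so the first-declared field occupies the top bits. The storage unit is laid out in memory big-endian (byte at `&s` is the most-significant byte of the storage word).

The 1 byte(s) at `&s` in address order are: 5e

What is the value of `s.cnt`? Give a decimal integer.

2

[0]=0x5e (big-endian) → word 0x5e
addr_hi:1 @ bit 7 → (0x5e>>7)&0x1 = 0x0
cnt:2 @ bit 5 → (0x5e>>5)&0x3 = 0x2  ←
opcode:1 @ bit 4 → (0x5e>>4)&0x1 = 0x1
bank:1 @ bit 3 → (0x5e>>3)&0x1 = 0x1
ver:1 @ bit 2 → (0x5e>>2)&0x1 = 0x1
state:2 @ bit 0 → (0x5e>>0)&0x3 = 0x2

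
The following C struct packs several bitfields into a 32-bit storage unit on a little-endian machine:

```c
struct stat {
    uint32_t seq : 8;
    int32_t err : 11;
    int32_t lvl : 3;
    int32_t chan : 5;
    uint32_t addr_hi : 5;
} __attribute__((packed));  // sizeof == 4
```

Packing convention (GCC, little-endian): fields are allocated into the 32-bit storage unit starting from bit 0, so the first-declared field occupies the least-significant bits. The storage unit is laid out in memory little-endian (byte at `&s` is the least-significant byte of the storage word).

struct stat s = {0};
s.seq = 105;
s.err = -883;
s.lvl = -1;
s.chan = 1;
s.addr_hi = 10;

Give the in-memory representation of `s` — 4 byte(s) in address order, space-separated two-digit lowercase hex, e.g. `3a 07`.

seq (8b) val=105 bits=0x69 at bit 0: 0x00000069
err (11b) val=-883 bits=0x48d at bit 8: 0x00048d69
lvl (3b) val=-1 bits=0x7 at bit 19: 0x003c8d69
chan (5b) val=1 bits=0x1 at bit 22: 0x007c8d69
addr_hi (5b) val=10 bits=0xa at bit 27: 0x507c8d69
word = 0x507c8d69 → little-endian bytes:
  [0]=0x69  [1]=0x8d  [2]=0x7c  [3]=0x50

69 8d 7c 50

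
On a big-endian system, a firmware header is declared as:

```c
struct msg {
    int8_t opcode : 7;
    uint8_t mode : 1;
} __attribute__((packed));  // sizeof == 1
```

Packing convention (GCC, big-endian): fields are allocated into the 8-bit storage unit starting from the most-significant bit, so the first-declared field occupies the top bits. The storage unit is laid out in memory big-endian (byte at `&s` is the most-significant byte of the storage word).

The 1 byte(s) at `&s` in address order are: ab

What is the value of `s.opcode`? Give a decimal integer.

-43

[0]=0xab (big-endian) → word 0xab
opcode [1+:7] = (word>>1) & 0x7f = 85  ←
mode [0+:1] = (word>>0) & 0x1 = 1
opcode signed 7b, MSB=1: 85 - 128 = -43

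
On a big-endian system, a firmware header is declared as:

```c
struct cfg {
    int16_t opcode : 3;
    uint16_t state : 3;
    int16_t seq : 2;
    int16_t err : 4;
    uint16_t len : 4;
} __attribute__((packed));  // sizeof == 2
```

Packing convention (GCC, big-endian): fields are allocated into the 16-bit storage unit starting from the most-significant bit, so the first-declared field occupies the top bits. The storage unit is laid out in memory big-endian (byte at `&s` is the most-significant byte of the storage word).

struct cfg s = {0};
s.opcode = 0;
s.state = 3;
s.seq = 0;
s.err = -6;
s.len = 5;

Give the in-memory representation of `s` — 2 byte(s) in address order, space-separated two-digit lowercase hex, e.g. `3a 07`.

opcode:3 = 0 → 0x0 << 13 → word 0x0000
state:3 = 3 → 0x3 << 10 → word 0x0c00
seq:2 = 0 → 0x0 << 8 → word 0x0c00
err:4 = -6 → 0xa << 4 → word 0x0ca0
len:4 = 5 → 0x5 << 0 → word 0x0ca5
word = 0x0ca5 → big-endian bytes:
  [0]=0x0c  [1]=0xa5

0c a5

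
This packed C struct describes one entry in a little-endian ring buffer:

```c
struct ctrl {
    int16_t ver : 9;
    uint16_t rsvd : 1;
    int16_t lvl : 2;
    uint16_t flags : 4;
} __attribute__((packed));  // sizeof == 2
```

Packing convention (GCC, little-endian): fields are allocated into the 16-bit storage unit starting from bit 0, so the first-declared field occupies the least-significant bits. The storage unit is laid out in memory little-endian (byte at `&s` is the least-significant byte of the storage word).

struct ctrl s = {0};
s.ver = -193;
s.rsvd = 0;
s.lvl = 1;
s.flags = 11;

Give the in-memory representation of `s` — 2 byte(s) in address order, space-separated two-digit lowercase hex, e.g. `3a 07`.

3f b5

ver (9b) val=-193 bits=0x13f at bit 0: 0x013f
rsvd (1b) val=0 bits=0x0 at bit 9: 0x013f
lvl (2b) val=1 bits=0x1 at bit 10: 0x053f
flags (4b) val=11 bits=0xb at bit 12: 0xb53f
word = 0xb53f → little-endian bytes:
  [0]=0x3f  [1]=0xb5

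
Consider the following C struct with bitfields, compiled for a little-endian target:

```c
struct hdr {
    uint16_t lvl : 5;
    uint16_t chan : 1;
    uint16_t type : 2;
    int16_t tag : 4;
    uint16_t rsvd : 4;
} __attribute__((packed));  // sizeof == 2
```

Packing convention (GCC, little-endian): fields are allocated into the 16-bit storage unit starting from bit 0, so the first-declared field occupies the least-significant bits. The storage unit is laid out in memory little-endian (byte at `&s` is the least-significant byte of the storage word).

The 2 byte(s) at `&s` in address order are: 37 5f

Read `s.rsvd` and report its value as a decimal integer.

5

[0]=0x37 [1]=0x5f (little-endian) → word 0x5f37
lvl [0+:5] = (word>>0) & 0x1f = 23
chan [5+:1] = (word>>5) & 0x1 = 1
type [6+:2] = (word>>6) & 0x3 = 0
tag [8+:4] = (word>>8) & 0xf = 15
rsvd [12+:4] = (word>>12) & 0xf = 5  ←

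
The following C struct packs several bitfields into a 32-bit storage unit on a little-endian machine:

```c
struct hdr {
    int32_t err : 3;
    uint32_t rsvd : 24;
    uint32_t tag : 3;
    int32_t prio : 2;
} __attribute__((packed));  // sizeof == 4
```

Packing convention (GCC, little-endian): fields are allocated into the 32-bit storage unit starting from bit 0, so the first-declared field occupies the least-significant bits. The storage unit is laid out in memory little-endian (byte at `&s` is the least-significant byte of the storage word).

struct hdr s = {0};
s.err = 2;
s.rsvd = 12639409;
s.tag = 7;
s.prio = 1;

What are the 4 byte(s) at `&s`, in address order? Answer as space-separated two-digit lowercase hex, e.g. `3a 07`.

8a e5 06 7e

err:3 = 2 → 0x2 << 0 → word 0x00000002
rsvd:24 = 12639409 → 0xc0dcb1 << 3 → word 0x0606e58a
tag:3 = 7 → 0x7 << 27 → word 0x3e06e58a
prio:2 = 1 → 0x1 << 30 → word 0x7e06e58a
word = 0x7e06e58a → little-endian bytes:
  [0]=0x8a  [1]=0xe5  [2]=0x06  [3]=0x7e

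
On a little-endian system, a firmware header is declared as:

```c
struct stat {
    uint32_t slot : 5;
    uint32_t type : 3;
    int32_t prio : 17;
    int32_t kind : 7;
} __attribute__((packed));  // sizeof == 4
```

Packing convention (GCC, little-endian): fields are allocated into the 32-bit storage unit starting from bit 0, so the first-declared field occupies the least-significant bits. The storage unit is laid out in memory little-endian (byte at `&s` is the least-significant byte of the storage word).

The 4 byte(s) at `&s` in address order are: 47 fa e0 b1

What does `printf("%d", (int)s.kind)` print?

[0]=0x47 [1]=0xfa [2]=0xe0 [3]=0xb1 (little-endian) → word 0xb1e0fa47
slot [0+:5] = (word>>0) & 0x1f = 7
type [5+:3] = (word>>5) & 0x7 = 2
prio [8+:17] = (word>>8) & 0x1ffff = 123130
kind [25+:7] = (word>>25) & 0x7f = 88  ←
kind signed 7b, MSB=1: 88 - 128 = -40

-40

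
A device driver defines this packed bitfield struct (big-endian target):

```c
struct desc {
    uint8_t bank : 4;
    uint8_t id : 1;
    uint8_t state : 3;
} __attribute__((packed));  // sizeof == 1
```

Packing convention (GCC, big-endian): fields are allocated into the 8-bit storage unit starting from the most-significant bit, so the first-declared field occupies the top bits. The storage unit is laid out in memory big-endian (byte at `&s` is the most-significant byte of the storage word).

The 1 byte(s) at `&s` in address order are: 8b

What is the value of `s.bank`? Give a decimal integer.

8

[0]=0x8b (big-endian) → word 0x8b
bank:4 @ bit 4 → (0x8b>>4)&0xf = 0x8  ←
id:1 @ bit 3 → (0x8b>>3)&0x1 = 0x1
state:3 @ bit 0 → (0x8b>>0)&0x7 = 0x3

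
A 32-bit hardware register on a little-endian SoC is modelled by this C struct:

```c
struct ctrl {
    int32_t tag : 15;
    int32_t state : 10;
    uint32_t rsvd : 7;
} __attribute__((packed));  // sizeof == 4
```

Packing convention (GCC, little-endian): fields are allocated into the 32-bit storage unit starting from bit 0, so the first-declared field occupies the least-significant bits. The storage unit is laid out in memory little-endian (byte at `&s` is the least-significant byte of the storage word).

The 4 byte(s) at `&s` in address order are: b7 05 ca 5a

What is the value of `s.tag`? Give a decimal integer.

[0]=0xb7 [1]=0x05 [2]=0xca [3]=0x5a (little-endian) → word 0x5aca05b7
tag [0+:15] = (word>>0) & 0x7fff = 1463  ←
state [15+:10] = (word>>15) & 0x3ff = 404
rsvd [25+:7] = (word>>25) & 0x7f = 45
tag signed 15b, MSB=0: value = 1463

1463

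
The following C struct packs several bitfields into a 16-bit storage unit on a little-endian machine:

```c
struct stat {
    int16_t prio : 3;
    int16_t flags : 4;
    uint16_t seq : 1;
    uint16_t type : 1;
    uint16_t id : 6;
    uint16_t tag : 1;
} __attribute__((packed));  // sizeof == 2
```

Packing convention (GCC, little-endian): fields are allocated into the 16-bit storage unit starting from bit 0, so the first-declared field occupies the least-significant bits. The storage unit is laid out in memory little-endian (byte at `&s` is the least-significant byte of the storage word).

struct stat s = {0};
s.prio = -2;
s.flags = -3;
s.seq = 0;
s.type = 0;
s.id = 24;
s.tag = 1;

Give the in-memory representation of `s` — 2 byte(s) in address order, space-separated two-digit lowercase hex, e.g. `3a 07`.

6e b0

[0+:3] prio=-2 & 0x7 = 0x6; word=0x0006
[3+:4] flags=-3 & 0xf = 0xd; word=0x006e
[7+:1] seq=0 & 0x1 = 0x0; word=0x006e
[8+:1] type=0 & 0x1 = 0x0; word=0x006e
[9+:6] id=24 & 0x3f = 0x18; word=0x306e
[15+:1] tag=1 & 0x1 = 0x1; word=0xb06e
word = 0xb06e → little-endian bytes:
  [0]=0x6e  [1]=0xb0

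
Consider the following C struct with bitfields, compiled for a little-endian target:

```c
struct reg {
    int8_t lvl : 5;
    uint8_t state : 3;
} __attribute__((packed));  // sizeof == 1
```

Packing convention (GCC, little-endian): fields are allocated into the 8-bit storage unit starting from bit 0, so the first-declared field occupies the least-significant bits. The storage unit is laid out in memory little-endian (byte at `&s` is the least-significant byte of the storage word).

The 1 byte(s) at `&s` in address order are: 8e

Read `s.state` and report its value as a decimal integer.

[0]=0x8e (little-endian) → word 0x8e
lvl:5 @ bit 0 → (0x8e>>0)&0x1f = 0xe
state:3 @ bit 5 → (0x8e>>5)&0x7 = 0x4  ←

4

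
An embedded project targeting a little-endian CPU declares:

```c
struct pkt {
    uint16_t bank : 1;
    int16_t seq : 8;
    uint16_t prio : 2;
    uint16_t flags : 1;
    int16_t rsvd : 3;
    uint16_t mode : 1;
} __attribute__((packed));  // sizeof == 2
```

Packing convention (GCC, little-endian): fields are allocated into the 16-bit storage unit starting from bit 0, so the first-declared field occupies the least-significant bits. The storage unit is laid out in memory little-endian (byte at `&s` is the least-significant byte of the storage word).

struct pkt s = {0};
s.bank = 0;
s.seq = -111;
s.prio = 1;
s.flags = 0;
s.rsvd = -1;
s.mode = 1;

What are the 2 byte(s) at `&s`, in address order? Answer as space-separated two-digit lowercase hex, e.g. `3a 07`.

[0+:1] bank=0 & 0x1 = 0x0; word=0x0000
[1+:8] seq=-111 & 0xff = 0x91; word=0x0122
[9+:2] prio=1 & 0x3 = 0x1; word=0x0322
[11+:1] flags=0 & 0x1 = 0x0; word=0x0322
[12+:3] rsvd=-1 & 0x7 = 0x7; word=0x7322
[15+:1] mode=1 & 0x1 = 0x1; word=0xf322
word = 0xf322 → little-endian bytes:
  [0]=0x22  [1]=0xf3

22 f3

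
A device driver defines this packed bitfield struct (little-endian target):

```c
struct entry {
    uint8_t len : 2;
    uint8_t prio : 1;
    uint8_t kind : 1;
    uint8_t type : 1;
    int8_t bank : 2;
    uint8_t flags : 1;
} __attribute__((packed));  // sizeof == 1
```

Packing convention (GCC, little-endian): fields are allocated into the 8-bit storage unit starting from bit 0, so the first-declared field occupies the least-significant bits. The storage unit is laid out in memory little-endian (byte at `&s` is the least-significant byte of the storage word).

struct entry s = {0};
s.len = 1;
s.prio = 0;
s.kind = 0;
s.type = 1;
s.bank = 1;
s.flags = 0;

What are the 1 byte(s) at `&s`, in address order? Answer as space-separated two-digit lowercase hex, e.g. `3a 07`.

31

len:2 = 1 → 0x1 << 0 → word 0x01
prio:1 = 0 → 0x0 << 2 → word 0x01
kind:1 = 0 → 0x0 << 3 → word 0x01
type:1 = 1 → 0x1 << 4 → word 0x11
bank:2 = 1 → 0x1 << 5 → word 0x31
flags:1 = 0 → 0x0 << 7 → word 0x31
word = 0x31 → little-endian bytes:
  [0]=0x31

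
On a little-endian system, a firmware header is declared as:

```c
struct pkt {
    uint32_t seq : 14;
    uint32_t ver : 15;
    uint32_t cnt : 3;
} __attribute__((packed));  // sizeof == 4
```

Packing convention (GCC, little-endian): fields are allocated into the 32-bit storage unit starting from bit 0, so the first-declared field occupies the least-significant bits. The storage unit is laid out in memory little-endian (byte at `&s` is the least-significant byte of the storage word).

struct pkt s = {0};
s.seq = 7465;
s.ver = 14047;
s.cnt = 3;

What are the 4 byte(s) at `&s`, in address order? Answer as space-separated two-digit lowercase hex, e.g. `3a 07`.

seq:14 = 7465 → 0x1d29 << 0 → word 0x00001d29
ver:15 = 14047 → 0x36df << 14 → word 0x0db7dd29
cnt:3 = 3 → 0x3 << 29 → word 0x6db7dd29
word = 0x6db7dd29 → little-endian bytes:
  [0]=0x29  [1]=0xdd  [2]=0xb7  [3]=0x6d

29 dd b7 6d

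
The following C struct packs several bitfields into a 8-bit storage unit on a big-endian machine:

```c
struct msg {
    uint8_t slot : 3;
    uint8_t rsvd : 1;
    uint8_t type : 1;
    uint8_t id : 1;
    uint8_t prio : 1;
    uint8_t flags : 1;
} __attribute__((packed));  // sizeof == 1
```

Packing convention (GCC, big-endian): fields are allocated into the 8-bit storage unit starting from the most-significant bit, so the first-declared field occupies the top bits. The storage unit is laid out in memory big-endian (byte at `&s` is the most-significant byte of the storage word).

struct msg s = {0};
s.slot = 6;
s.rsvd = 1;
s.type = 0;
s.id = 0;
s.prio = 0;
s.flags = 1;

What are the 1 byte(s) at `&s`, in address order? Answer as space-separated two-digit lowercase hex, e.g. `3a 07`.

d1

[5+:3] slot=6 & 0x7 = 0x6; word=0xc0
[4+:1] rsvd=1 & 0x1 = 0x1; word=0xd0
[3+:1] type=0 & 0x1 = 0x0; word=0xd0
[2+:1] id=0 & 0x1 = 0x0; word=0xd0
[1+:1] prio=0 & 0x1 = 0x0; word=0xd0
[0+:1] flags=1 & 0x1 = 0x1; word=0xd1
word = 0xd1 → big-endian bytes:
  [0]=0xd1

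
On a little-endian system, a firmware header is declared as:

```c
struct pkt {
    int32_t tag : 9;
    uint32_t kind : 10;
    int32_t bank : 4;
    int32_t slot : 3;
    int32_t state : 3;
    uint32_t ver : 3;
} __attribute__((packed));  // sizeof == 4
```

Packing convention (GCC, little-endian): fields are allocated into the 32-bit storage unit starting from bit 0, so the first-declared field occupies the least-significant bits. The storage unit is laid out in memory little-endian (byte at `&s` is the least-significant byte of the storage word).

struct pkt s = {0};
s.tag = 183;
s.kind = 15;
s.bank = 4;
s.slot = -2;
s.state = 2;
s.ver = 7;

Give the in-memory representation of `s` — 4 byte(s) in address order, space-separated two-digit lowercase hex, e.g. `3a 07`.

b7 1e 20 eb

tag (9b) val=183 bits=0xb7 at bit 0: 0x000000b7
kind (10b) val=15 bits=0xf at bit 9: 0x00001eb7
bank (4b) val=4 bits=0x4 at bit 19: 0x00201eb7
slot (3b) val=-2 bits=0x6 at bit 23: 0x03201eb7
state (3b) val=2 bits=0x2 at bit 26: 0x0b201eb7
ver (3b) val=7 bits=0x7 at bit 29: 0xeb201eb7
word = 0xeb201eb7 → little-endian bytes:
  [0]=0xb7  [1]=0x1e  [2]=0x20  [3]=0xeb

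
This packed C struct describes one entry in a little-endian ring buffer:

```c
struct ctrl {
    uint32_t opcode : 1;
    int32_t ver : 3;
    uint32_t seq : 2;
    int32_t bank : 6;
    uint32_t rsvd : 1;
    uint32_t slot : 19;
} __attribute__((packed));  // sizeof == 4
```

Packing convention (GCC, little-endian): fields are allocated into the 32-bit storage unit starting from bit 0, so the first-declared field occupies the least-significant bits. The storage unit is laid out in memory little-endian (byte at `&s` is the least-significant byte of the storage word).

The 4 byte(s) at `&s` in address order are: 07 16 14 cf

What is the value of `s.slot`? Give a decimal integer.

[0]=0x07 [1]=0x16 [2]=0x14 [3]=0xcf (little-endian) → word 0xcf141607
opcode [0+:1] = (word>>0) & 0x1 = 1
ver [1+:3] = (word>>1) & 0x7 = 3
seq [4+:2] = (word>>4) & 0x3 = 0
bank [6+:6] = (word>>6) & 0x3f = 24
rsvd [12+:1] = (word>>12) & 0x1 = 1
slot [13+:19] = (word>>13) & 0x7ffff = 424096  ←

424096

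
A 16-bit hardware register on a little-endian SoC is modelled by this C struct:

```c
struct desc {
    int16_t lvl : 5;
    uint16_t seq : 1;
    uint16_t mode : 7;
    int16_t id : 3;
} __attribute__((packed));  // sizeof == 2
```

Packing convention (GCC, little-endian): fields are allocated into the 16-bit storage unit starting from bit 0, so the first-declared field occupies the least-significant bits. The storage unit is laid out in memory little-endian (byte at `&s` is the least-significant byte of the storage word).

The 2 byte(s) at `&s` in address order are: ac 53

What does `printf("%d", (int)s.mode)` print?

[0]=0xac [1]=0x53 (little-endian) → word 0x53ac
lvl:5 @ bit 0 → (0x53ac>>0)&0x1f = 0xc
seq:1 @ bit 5 → (0x53ac>>5)&0x1 = 0x1
mode:7 @ bit 6 → (0x53ac>>6)&0x7f = 0x4e  ←
id:3 @ bit 13 → (0x53ac>>13)&0x7 = 0x2

78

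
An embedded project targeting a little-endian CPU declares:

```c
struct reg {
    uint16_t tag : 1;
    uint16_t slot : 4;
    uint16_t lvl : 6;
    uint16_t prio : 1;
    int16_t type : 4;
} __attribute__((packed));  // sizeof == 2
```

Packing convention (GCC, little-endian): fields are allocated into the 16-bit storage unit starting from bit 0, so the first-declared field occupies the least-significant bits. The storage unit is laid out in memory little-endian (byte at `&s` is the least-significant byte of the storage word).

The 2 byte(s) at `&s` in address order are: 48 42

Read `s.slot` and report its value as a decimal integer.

[0]=0x48 [1]=0x42 (little-endian) → word 0x4248
tag [0+:1] = (word>>0) & 0x1 = 0
slot [1+:4] = (word>>1) & 0xf = 4  ←
lvl [5+:6] = (word>>5) & 0x3f = 18
prio [11+:1] = (word>>11) & 0x1 = 0
type [12+:4] = (word>>12) & 0xf = 4

4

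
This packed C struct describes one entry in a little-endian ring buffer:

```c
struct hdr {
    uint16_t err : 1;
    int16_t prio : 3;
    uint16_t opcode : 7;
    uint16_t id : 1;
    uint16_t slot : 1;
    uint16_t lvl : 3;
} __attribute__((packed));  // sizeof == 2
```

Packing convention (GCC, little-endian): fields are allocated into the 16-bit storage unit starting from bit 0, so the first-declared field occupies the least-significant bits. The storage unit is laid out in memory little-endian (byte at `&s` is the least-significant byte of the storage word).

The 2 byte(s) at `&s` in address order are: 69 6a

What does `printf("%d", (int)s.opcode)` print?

[0]=0x69 [1]=0x6a (little-endian) → word 0x6a69
err:1 @ bit 0 → (0x6a69>>0)&0x1 = 0x1
prio:3 @ bit 1 → (0x6a69>>1)&0x7 = 0x4
opcode:7 @ bit 4 → (0x6a69>>4)&0x7f = 0x26  ←
id:1 @ bit 11 → (0x6a69>>11)&0x1 = 0x1
slot:1 @ bit 12 → (0x6a69>>12)&0x1 = 0x0
lvl:3 @ bit 13 → (0x6a69>>13)&0x7 = 0x3

38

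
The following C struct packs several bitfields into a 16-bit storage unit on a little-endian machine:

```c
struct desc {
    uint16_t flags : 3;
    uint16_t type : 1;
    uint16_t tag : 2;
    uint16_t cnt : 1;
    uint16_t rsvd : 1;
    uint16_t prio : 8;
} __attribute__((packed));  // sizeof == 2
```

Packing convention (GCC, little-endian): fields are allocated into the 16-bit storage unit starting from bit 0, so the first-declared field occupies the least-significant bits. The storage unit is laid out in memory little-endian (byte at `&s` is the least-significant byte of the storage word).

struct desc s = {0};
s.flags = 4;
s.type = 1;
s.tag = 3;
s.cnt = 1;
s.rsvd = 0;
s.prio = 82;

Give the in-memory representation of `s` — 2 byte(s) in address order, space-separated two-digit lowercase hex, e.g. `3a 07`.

7c 52

flags (3b) val=4 bits=0x4 at bit 0: 0x0004
type (1b) val=1 bits=0x1 at bit 3: 0x000c
tag (2b) val=3 bits=0x3 at bit 4: 0x003c
cnt (1b) val=1 bits=0x1 at bit 6: 0x007c
rsvd (1b) val=0 bits=0x0 at bit 7: 0x007c
prio (8b) val=82 bits=0x52 at bit 8: 0x527c
word = 0x527c → little-endian bytes:
  [0]=0x7c  [1]=0x52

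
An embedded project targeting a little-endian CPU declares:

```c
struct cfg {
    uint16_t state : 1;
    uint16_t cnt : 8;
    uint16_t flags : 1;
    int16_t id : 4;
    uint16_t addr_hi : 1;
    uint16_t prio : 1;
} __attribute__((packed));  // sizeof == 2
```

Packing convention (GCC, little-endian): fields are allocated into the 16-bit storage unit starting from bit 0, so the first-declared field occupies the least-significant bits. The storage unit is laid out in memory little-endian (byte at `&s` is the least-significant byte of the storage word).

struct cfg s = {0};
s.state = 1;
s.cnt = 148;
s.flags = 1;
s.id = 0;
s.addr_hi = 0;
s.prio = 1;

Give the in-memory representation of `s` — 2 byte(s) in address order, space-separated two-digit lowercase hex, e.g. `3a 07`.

state (1b) val=1 bits=0x1 at bit 0: 0x0001
cnt (8b) val=148 bits=0x94 at bit 1: 0x0129
flags (1b) val=1 bits=0x1 at bit 9: 0x0329
id (4b) val=0 bits=0x0 at bit 10: 0x0329
addr_hi (1b) val=0 bits=0x0 at bit 14: 0x0329
prio (1b) val=1 bits=0x1 at bit 15: 0x8329
word = 0x8329 → little-endian bytes:
  [0]=0x29  [1]=0x83

29 83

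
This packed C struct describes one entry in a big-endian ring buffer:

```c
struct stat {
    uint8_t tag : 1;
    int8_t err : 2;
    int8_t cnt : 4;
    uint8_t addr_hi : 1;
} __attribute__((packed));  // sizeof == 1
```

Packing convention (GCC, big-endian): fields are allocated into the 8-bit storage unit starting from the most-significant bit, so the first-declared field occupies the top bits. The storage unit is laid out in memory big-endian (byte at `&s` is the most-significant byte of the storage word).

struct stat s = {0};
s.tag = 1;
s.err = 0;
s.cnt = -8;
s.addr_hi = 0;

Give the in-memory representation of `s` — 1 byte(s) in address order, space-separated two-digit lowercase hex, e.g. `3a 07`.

90

tag:1 = 1 → 0x1 << 7 → word 0x80
err:2 = 0 → 0x0 << 5 → word 0x80
cnt:4 = -8 → 0x8 << 1 → word 0x90
addr_hi:1 = 0 → 0x0 << 0 → word 0x90
word = 0x90 → big-endian bytes:
  [0]=0x90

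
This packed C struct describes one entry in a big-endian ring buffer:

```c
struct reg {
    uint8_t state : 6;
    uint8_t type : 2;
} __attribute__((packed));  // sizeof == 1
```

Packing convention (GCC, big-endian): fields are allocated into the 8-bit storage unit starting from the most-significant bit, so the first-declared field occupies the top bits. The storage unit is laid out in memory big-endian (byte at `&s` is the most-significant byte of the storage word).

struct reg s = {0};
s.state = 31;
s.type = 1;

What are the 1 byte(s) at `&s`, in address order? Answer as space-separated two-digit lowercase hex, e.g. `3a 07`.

7d

state:6 = 31 → 0x1f << 2 → word 0x7c
type:2 = 1 → 0x1 << 0 → word 0x7d
word = 0x7d → big-endian bytes:
  [0]=0x7d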